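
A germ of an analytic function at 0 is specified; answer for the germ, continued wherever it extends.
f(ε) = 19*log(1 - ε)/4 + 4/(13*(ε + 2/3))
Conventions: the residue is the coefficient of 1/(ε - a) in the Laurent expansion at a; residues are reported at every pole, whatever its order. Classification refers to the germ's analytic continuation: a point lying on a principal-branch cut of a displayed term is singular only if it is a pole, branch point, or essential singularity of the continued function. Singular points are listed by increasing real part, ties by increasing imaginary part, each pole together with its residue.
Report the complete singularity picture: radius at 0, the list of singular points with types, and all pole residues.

Radius of convergence at 0: 2/3.
At -2/3: a pole of order 1; residue 4/13.
At 1: a logarithmic branch point.

Denominator factor (ε + 2/3): pole of order 1 at -2/3, modulus 2/3.
Branch term (19/4)*log(1 - ε/(1)): its argument vanishes at ε = 1, a logarithmic branch point, modulus 1.
The radius of convergence is the smallest modulus among the singular points: 2/3.
The branch term is analytic at -2/3 and contributes nothing to the residue; only the rational part matters.
At the order-1 pole -2/3 set g(ε) = (ε - (-2/3))*(rational part) = 4/13.
Simple pole: residue = g(a) at a = -2/3, which is 4/13.
List the singular points by increasing real part (a conjugate pair: the negative imaginary part first).


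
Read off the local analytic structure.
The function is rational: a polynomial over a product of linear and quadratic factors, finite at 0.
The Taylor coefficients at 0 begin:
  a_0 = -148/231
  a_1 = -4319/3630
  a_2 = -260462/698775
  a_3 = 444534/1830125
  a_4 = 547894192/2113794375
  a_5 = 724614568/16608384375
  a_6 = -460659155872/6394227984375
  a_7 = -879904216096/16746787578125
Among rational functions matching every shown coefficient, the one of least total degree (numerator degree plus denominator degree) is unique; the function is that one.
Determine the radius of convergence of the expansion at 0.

The radius of convergence is (1/2)*sqrt(11).

No rational of total degree below 3 reproduces all 8 coefficients; solving the [1/2] Pade equations on them gives f(δ) = (-19*δ/8 - 37/21)/(δ**2 - 7*δ/5 + 11/4), whose expansion matches every shown term.
Denominator factor (δ**2 - 7*δ/5 + 11/4): discriminant -226/25, complex-conjugate roots (7/10) + ((1/10)*sqrt(226))*i and (7/10) - ((1/10)*sqrt(226))*i; poles of order 1, moduli (1/2)*sqrt(11) and (1/2)*sqrt(11).
The radius of convergence is the smallest modulus among the singular points: (1/2)*sqrt(11).


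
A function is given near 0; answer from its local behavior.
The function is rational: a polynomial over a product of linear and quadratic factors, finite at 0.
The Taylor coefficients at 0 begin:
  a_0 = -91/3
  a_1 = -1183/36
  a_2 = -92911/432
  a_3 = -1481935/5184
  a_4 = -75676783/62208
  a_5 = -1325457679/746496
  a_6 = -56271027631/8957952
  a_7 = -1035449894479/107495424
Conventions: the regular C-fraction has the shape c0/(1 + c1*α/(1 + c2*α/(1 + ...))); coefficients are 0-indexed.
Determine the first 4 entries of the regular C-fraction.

The regular C-fraction coefficients are [-91/3, -13/12, -71/13, 5769/923].

Taylor coefficients (read off): a_0 = -91/3, a_1 = -1183/36, a_2 = -92911/432, a_3 = -1481935/5184.
c0 = a_0 = -91/3. Peel one level at a time: if S = 1 + c*α/S' with S'(0) = 1, then c is the α-coefficient of S and S' = c*α/(S - 1).
S_1 = c0/f = 1 + (-13/12)*α + (-71/12)*α^2 + ...; c1 = -13/12.
S_2 = c1*α/(S_1 - 1) = 1 + (-71/13)*α + (5769/169)*α^2 + ...; c2 = -71/13.
S_3 = c2*α/(S_2 - 1) = 1 + (5769/923)*α + ...; c3 = 5769/923.


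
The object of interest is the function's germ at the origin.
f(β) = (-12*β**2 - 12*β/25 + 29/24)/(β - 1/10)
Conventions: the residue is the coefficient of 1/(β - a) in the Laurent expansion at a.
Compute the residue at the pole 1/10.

The residue is 3121/3000.

At the order-1 pole 1/10 set g(β) = (β - (1/10))*f(β) = -12*β**2 - 12*β/25 + 29/24.
Simple pole: residue = g(a) at a = 1/10, which is 3121/3000.


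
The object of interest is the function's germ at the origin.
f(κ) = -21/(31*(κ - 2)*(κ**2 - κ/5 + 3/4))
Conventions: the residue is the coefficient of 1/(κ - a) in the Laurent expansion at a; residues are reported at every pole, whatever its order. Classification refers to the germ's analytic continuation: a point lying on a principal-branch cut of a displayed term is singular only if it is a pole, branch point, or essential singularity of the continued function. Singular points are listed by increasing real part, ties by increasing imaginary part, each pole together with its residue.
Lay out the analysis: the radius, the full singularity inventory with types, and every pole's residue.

Denominator factor (κ - 2): pole of order 1 at 2, modulus 2.
Denominator factor (κ**2 - κ/5 + 3/4): discriminant -74/25, complex-conjugate roots (1/10) + ((1/10)*sqrt(74))*i and (1/10) - ((1/10)*sqrt(74))*i; poles of order 1, moduli (1/2)*sqrt(3) and (1/2)*sqrt(3).
The radius of convergence is the smallest modulus among the singular points: (1/2)*sqrt(3).
The factor κ**2 - κ/5 + 3/4 splits as (κ - a)(κ - a') with a = (1/10) - ((1/10)*sqrt(74))*i, a' = (1/10) + ((1/10)*sqrt(74))*i. At the order-1 pole a set g(κ) = (κ - a)*f(κ) = [-21/(31*(κ - 2))] / (κ - a').
Simple pole: residue = g(a) at a = (1/10) - ((1/10)*sqrt(74))*i, which is (70/899) + ((665/33263)*sqrt(74))*i.
The factor κ**2 - κ/5 + 3/4 splits as (κ - a)(κ - a') with a = (1/10) + ((1/10)*sqrt(74))*i, a' = (1/10) - ((1/10)*sqrt(74))*i. At the order-1 pole a set g(κ) = (κ - a)*f(κ) = [-21/(31*(κ - 2))] / (κ - a').
Simple pole: residue = g(a) at a = (1/10) + ((1/10)*sqrt(74))*i, which is (70/899) - ((665/33263)*sqrt(74))*i.
At the order-1 pole 2 set g(κ) = (κ - (2))*f(κ) = -21/(31*(κ**2 - κ/5 + 3/4)).
Simple pole: residue = g(a) at a = 2, which is -140/899.
List the singular points by increasing real part (a conjugate pair: the negative imaginary part first).

Radius of convergence at 0: (1/2)*sqrt(3).
At (1/10) - ((1/10)*sqrt(74))*i: a pole of order 1; residue (70/899) + ((665/33263)*sqrt(74))*i.
At (1/10) + ((1/10)*sqrt(74))*i: a pole of order 1; residue (70/899) - ((665/33263)*sqrt(74))*i.
At 2: a pole of order 1; residue -140/899.


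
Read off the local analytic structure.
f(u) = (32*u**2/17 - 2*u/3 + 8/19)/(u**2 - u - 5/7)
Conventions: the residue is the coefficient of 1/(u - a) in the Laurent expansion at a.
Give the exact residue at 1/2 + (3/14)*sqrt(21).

The residue is 31/51 + (947/3591)*sqrt(21).

The factor u**2 - u - 5/7 splits as (u - a)(u - a') with a = 1/2 + (3/14)*sqrt(21), a' = 1/2 - (3/14)*sqrt(21). At the order-1 pole a set g(u) = (u - a)*f(u) = [32*u**2/17 - 2*u/3 + 8/19] / (u - a').
Simple pole: residue = g(a) at a = 1/2 + (3/14)*sqrt(21), which is 31/51 + (947/3591)*sqrt(21).


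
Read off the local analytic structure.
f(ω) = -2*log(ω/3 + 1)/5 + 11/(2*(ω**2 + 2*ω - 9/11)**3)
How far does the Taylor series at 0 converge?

The radius of convergence is -1 + (2/11)*sqrt(55).

Denominator factor (ω**2 + 2*ω - 9/11)^3: discriminant 80/11, real irrational roots -1 + (2/11)*sqrt(55) and -1 - (2/11)*sqrt(55); poles of order 3, moduli -1 + (2/11)*sqrt(55) and 1 + (2/11)*sqrt(55).
Branch term (-2/5)*log(1 - ω/(-3)): its argument vanishes at ω = -3, a logarithmic branch point, modulus 3.
The radius of convergence is the smallest modulus among the singular points: -1 + (2/11)*sqrt(55).


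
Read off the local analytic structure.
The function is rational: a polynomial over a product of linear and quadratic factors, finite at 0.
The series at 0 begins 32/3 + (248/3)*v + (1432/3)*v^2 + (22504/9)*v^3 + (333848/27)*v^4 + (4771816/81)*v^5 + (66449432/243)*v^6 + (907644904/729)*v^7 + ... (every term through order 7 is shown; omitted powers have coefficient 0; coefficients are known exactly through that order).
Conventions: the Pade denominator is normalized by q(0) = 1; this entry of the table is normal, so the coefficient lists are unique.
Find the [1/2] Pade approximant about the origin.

Taylor coefficients needed (read off): a_0 = 32/3, a_1 = 248/3, a_2 = 1432/3, a_3 = 22504/9.
Write the denominator as Q(v) = 1 + q1*v + q2*v^2. Requiring Q*f - P = O(v^4) with deg P <= 1 kills the coefficients of v^2..v^3 in Q*f:
  v^2: a_2 + q1*a_1 + q2*a_0 = 0, i.e. 1432/3 + (248/3)*q1 + (32/3)*q2 = 0.
  v^3: a_3 + q1*a_2 + q2*a_1 = 0, i.e. 22504/9 + (1432/3)*q1 + (248/3)*q2 = 0.
Solving this linear system: q1 = -1079/147, q2 = 1784/147.
The numerator is Q*f truncated at degree 1: P0 = a_0 = 32/3; P1 = a_1 + q1*a_0 = 1928/441.

The Pade approximant has numerator coefficients [32/3, 1928/441]; denominator coefficients [1, -1079/147, 1784/147].


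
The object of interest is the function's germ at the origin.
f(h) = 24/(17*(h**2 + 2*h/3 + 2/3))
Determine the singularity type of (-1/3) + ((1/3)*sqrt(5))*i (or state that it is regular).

The point is a pole of order 1.

The denominator factor h**2 + 2*h/3 + 2/3 vanishes at (-1/3) + ((1/3)*sqrt(5))*i and appears to the power 1; the numerator there equals 24/17, nonzero, and no other factor vanishes.
Hence a pole whose order is the multiplicity, 1.


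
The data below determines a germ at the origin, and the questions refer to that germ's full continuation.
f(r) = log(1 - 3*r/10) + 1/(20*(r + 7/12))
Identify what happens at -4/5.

Denominator factors: r + 7/12 = -13/60 at r = -4/5 — none vanishes.
Branch term log(1 - r/(10/3)): argument at -4/5 is 31/25, nonzero, so -4/5 is not its branch point (a point on a principal cut is still regular for the continued germ).
So the germ continues analytically to -4/5.

The point is a regular point.


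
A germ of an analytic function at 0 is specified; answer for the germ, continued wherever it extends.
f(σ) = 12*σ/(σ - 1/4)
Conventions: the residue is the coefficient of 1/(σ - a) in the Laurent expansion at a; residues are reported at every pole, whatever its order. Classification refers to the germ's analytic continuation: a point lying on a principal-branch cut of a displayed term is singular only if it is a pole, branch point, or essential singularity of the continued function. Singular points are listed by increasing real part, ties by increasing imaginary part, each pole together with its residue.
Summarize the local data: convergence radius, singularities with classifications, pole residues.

Radius of convergence at 0: 1/4.
At 1/4: a pole of order 1; residue 3.

Denominator factor (σ - 1/4): pole of order 1 at 1/4, modulus 1/4.
The radius of convergence is the smallest modulus among the singular points: 1/4.
At the order-1 pole 1/4 set g(σ) = (σ - (1/4))*f(σ) = 12*σ.
Simple pole: residue = g(a) at a = 1/4, which is 3.


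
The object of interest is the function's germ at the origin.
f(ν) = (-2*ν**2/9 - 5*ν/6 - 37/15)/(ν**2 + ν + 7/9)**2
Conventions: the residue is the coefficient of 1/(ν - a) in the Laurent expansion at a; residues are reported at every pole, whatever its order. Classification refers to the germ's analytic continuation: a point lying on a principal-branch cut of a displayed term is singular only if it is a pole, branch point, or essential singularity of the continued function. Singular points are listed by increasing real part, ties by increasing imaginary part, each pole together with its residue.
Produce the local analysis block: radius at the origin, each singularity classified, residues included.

Denominator factor (ν**2 + ν + 7/9)^2: discriminant -19/9, complex-conjugate roots (-1/2) + ((1/6)*sqrt(19))*i and (-1/2) - ((1/6)*sqrt(19))*i; poles of order 2, moduli (1/3)*sqrt(7) and (1/3)*sqrt(7).
The radius of convergence is the smallest modulus among the singular points: (1/3)*sqrt(7).
The factor ν**2 + ν + 7/9 splits as (ν - a)(ν - a') with a = (-1/2) - ((1/6)*sqrt(19))*i, a' = (-1/2) + ((1/6)*sqrt(19))*i. At the order-2 pole a set g(ν) = (ν - a)^2*f(ν) = [-2*ν**2/9 - 5*ν/6 - 37/15] / (ν - a')^2.
Order-2 pole: residue = g'(a); g'((-1/2) - ((1/6)*sqrt(19))*i) = -((3601/10830)*sqrt(19))*i, so the residue is -((3601/10830)*sqrt(19))*i.
The factor ν**2 + ν + 7/9 splits as (ν - a)(ν - a') with a = (-1/2) + ((1/6)*sqrt(19))*i, a' = (-1/2) - ((1/6)*sqrt(19))*i. At the order-2 pole a set g(ν) = (ν - a)^2*f(ν) = [-2*ν**2/9 - 5*ν/6 - 37/15] / (ν - a')^2.
Order-2 pole: residue = g'(a); g'((-1/2) + ((1/6)*sqrt(19))*i) = ((3601/10830)*sqrt(19))*i, so the residue is ((3601/10830)*sqrt(19))*i.
List the singular points by increasing real part (a conjugate pair: the negative imaginary part first).

Radius of convergence at 0: (1/3)*sqrt(7).
At (-1/2) - ((1/6)*sqrt(19))*i: a pole of order 2; residue -((3601/10830)*sqrt(19))*i.
At (-1/2) + ((1/6)*sqrt(19))*i: a pole of order 2; residue ((3601/10830)*sqrt(19))*i.


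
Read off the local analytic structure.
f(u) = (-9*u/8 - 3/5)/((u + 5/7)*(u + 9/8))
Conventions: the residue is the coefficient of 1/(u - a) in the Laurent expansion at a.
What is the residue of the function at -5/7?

At the order-1 pole -5/7 set g(u) = (u - (-5/7))*f(u) = (-9*u/8 - 3/5)/(u + 9/8).
Simple pole: residue = g(a) at a = -5/7, which is 57/115.

The residue is 57/115.


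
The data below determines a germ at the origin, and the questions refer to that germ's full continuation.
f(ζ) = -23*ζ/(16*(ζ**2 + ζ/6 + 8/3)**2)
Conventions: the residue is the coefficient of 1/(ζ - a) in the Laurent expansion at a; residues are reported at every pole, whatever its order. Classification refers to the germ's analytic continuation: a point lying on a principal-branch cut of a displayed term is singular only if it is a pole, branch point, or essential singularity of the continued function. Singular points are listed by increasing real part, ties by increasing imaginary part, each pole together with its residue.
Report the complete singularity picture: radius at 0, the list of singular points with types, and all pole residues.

Radius of convergence at 0: (2/3)*sqrt(6).
At (-1/12) - ((1/12)*sqrt(383))*i: a pole of order 2; residue ((207/586756)*sqrt(383))*i.
At (-1/12) + ((1/12)*sqrt(383))*i: a pole of order 2; residue -((207/586756)*sqrt(383))*i.

Denominator factor (ζ**2 + ζ/6 + 8/3)^2: discriminant -383/36, complex-conjugate roots (-1/12) + ((1/12)*sqrt(383))*i and (-1/12) - ((1/12)*sqrt(383))*i; poles of order 2, moduli (2/3)*sqrt(6) and (2/3)*sqrt(6).
The radius of convergence is the smallest modulus among the singular points: (2/3)*sqrt(6).
The factor ζ**2 + ζ/6 + 8/3 splits as (ζ - a)(ζ - a') with a = (-1/12) - ((1/12)*sqrt(383))*i, a' = (-1/12) + ((1/12)*sqrt(383))*i. At the order-2 pole a set g(ζ) = (ζ - a)^2*f(ζ) = [-23*ζ/16] / (ζ - a')^2.
Order-2 pole: residue = g'(a); g'((-1/12) - ((1/12)*sqrt(383))*i) = ((207/586756)*sqrt(383))*i, so the residue is ((207/586756)*sqrt(383))*i.
The factor ζ**2 + ζ/6 + 8/3 splits as (ζ - a)(ζ - a') with a = (-1/12) + ((1/12)*sqrt(383))*i, a' = (-1/12) - ((1/12)*sqrt(383))*i. At the order-2 pole a set g(ζ) = (ζ - a)^2*f(ζ) = [-23*ζ/16] / (ζ - a')^2.
Order-2 pole: residue = g'(a); g'((-1/12) + ((1/12)*sqrt(383))*i) = -((207/586756)*sqrt(383))*i, so the residue is -((207/586756)*sqrt(383))*i.
List the singular points by increasing real part (a conjugate pair: the negative imaginary part first).


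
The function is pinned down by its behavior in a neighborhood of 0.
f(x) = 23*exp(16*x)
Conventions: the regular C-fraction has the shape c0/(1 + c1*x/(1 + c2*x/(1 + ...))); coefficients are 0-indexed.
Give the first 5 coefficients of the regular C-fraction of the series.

Taylor coefficients (expand at 0): a_0 = 23, a_1 = 368, a_2 = 2944, a_3 = 47104/3, a_4 = 188416/3.
c0 = a_0 = 23. Peel one level at a time: if S = 1 + c*x/S' with S'(0) = 1, then c is the x-coefficient of S and S' = c*x/(S - 1).
S_1 = c0/f = 1 + (-16)*x + (128)*x^2 + ...; c1 = -16.
S_2 = c1*x/(S_1 - 1) = 1 + (8)*x + (64/3)*x^2 + ...; c2 = 8.
S_3 = c2*x/(S_2 - 1) = 1 + (-8/3)*x + (64/9)*x^2 + ...; c3 = -8/3.
S_4 = c3*x/(S_3 - 1) = 1 + (8/3)*x + ...; c4 = 8/3.

The regular C-fraction coefficients are [23, -16, 8, -8/3, 8/3].


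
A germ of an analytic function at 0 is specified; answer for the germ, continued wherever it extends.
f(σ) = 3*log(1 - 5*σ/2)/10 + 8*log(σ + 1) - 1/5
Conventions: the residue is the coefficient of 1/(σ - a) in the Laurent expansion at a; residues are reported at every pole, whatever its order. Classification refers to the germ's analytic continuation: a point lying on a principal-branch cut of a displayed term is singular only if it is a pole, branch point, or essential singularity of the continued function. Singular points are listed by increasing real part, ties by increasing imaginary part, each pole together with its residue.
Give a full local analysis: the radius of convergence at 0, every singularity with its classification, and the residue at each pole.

Branch term (8)*log(1 - σ/(-1)): its argument vanishes at σ = -1, a logarithmic branch point, modulus 1.
Branch term (3/10)*log(1 - σ/(2/5)): its argument vanishes at σ = 2/5, a logarithmic branch point, modulus 2/5.
The radius of convergence is the smallest modulus among the singular points: 2/5.
List the singular points by increasing real part (a conjugate pair: the negative imaginary part first).

Radius of convergence at 0: 2/5.
At -1: a logarithmic branch point.
At 2/5: a logarithmic branch point.


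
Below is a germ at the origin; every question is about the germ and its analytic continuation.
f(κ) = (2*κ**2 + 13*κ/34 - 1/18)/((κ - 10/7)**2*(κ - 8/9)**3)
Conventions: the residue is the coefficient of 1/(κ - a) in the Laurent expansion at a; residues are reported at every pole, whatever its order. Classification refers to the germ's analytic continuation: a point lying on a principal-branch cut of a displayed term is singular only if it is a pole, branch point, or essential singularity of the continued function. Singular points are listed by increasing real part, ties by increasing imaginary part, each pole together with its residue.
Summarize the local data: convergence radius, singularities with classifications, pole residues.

Denominator factor (κ - 10/7)^2: pole of order 2 at 10/7, modulus 10/7.
Denominator factor (κ - 8/9)^3: pole of order 3 at 8/9, modulus 8/9.
The radius of convergence is the smallest modulus among the singular points: 8/9.
At the order-3 pole 8/9 set g(κ) = (κ - (8/9))^3*f(κ) = (2*κ**2 + 13*κ/34 - 1/18)/(κ - 10/7)**2.
Order-3 pole: residue = g''(a)/2; g''(8/9) = 5584513977/22717712, so the residue is 5584513977/45435424.
At the order-2 pole 10/7 set g(κ) = (κ - (10/7))^2*f(κ) = (2*κ**2 + 13*κ/34 - 1/18)/(κ - 8/9)**3.
Order-2 pole: residue = g'(a); g'(10/7) = -5584513977/45435424, so the residue is -5584513977/45435424.
List the singular points by increasing real part (a conjugate pair: the negative imaginary part first).

Radius of convergence at 0: 8/9.
At 8/9: a pole of order 3; residue 5584513977/45435424.
At 10/7: a pole of order 2; residue -5584513977/45435424.


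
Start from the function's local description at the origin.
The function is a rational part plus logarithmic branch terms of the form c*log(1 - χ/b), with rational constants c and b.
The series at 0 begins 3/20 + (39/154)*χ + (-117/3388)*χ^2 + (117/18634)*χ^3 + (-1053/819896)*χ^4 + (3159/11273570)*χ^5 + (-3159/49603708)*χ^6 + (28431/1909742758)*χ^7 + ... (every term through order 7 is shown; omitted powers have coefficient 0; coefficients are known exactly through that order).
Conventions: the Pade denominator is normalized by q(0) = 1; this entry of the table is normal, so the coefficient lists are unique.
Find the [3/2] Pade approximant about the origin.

The Pade approximant has numerator coefficients [3/20, 582/1925, 1251/24200, 117/186340]; denominator coefficients [1, 18/55, 27/1210].

Taylor coefficients needed (read off): a_0 = 3/20, a_1 = 39/154, a_2 = -117/3388, a_3 = 117/18634, a_4 = -1053/819896, a_5 = 3159/11273570.
Write the denominator as Q(χ) = 1 + q1*χ + q2*χ^2. Requiring Q*f - P = O(χ^6) with deg P <= 3 kills the coefficients of χ^4..χ^5 in Q*f:
  χ^4: a_4 + q1*a_3 + q2*a_2 = 0, i.e. -1053/819896 + (117/18634)*q1 + (-117/3388)*q2 = 0.
  χ^5: a_5 + q1*a_4 + q2*a_3 = 0, i.e. 3159/11273570 + (-1053/819896)*q1 + (117/18634)*q2 = 0.
Solving this linear system: q1 = 18/55, q2 = 27/1210.
The numerator is Q*f truncated at degree 3: P0 = a_0 = 3/20; P1 = a_1 + q1*a_0 = 582/1925; P2 = a_2 + q1*a_1 + q2*a_0 = 1251/24200; P3 = a_3 + q1*a_2 + q2*a_1 = 117/186340.


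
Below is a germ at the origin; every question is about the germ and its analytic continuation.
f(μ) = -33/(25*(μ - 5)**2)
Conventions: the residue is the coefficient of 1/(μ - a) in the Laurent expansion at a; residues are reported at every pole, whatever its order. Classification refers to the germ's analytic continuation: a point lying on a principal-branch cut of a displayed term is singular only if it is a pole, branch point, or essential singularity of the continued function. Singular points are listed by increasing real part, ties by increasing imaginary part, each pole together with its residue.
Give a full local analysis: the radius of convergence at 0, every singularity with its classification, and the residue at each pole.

Denominator factor (μ - 5)^2: pole of order 2 at 5, modulus 5.
The radius of convergence is the smallest modulus among the singular points: 5.
At the order-2 pole 5 set g(μ) = (μ - (5))^2*f(μ) = -33/25.
Order-2 pole: residue = g'(a); g'(5) = 0, so the residue is 0.

Radius of convergence at 0: 5.
At 5: a pole of order 2; residue 0.


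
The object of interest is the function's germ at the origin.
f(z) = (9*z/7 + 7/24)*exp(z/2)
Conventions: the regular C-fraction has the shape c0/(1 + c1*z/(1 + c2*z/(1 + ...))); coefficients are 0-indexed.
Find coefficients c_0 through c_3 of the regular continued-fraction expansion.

The regular C-fraction coefficients are [7/24, -481/98, 417985/94276, -59134033/2412609420].

Taylor coefficients (expand at 0): a_0 = 7/24, a_1 = 481/336, a_2 = 913/1344, a_3 = 1345/8064.
c0 = a_0 = 7/24. Peel one level at a time: if S = 1 + c*z/S' with S'(0) = 1, then c is the z-coefficient of S and S' = c*z/(S - 1).
S_1 = c0/f = 1 + (-481/98)*z + (417985/19208)*z^2 + ...; c1 = -481/98.
S_2 = c1*z/(S_1 - 1) = 1 + (417985/94276)*z + (1206817/11105328)*z^2 + ...; c2 = 417985/94276.
S_3 = c2*z/(S_2 - 1) = 1 + (-59134033/2412609420)*z + ...; c3 = -59134033/2412609420.


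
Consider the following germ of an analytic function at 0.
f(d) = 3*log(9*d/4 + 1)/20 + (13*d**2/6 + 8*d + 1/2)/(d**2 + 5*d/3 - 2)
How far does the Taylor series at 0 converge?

The radius of convergence is 4/9.

Denominator factor (d**2 + 5*d/3 - 2): discriminant 97/9, real irrational roots -5/6 + (1/6)*sqrt(97) and -5/6 - (1/6)*sqrt(97); poles of order 1, moduli -5/6 + (1/6)*sqrt(97) and 5/6 + (1/6)*sqrt(97).
Branch term (3/20)*log(1 - d/(-4/9)): its argument vanishes at d = -4/9, a logarithmic branch point, modulus 4/9.
The radius of convergence is the smallest modulus among the singular points: 4/9.


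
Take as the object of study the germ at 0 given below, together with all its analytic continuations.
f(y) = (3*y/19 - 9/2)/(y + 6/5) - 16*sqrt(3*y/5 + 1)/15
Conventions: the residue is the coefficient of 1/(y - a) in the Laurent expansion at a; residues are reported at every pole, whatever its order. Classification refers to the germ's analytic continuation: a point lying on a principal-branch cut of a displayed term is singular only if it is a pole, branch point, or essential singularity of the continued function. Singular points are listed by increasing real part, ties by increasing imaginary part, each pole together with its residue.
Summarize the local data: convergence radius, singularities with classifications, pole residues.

Denominator factor (y + 6/5): pole of order 1 at -6/5, modulus 6/5.
Branch term (-16/15)*sqrt(1 - y/(-5/3)): its argument vanishes at y = -5/3, a square-root branch point, modulus 5/3.
The radius of convergence is the smallest modulus among the singular points: 6/5.
The branch term is analytic at -6/5 and contributes nothing to the residue; only the rational part matters.
At the order-1 pole -6/5 set g(y) = (y - (-6/5))*(rational part) = 3*y/19 - 9/2.
Simple pole: residue = g(a) at a = -6/5, which is -891/190.
List the singular points by increasing real part (a conjugate pair: the negative imaginary part first).

Radius of convergence at 0: 6/5.
At -5/3: an algebraic (square-root) branch point.
At -6/5: a pole of order 1; residue -891/190.


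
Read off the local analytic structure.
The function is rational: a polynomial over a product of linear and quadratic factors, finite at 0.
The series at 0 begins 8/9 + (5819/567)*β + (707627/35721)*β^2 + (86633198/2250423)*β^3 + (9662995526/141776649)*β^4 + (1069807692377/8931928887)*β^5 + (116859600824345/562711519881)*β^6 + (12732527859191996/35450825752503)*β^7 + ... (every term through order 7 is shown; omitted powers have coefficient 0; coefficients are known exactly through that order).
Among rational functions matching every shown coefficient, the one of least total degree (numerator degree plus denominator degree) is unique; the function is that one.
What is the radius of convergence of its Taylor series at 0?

The radius of convergence is -4/7 + (1/7)*sqrt(65).

No rational of total degree below 4 reproduces all 8 coefficients; solving the [1/3] Pade equations on them gives f(β) = (11*β + 8/7)/((β - 9/7)*(β**2 + 8*β/7 - 1)), whose expansion matches every shown term.
Denominator factor (β - 9/7): pole of order 1 at 9/7, modulus 9/7.
Denominator factor (β**2 + 8*β/7 - 1): discriminant 260/49, real irrational roots -4/7 + (1/7)*sqrt(65) and -4/7 - (1/7)*sqrt(65); poles of order 1, moduli -4/7 + (1/7)*sqrt(65) and 4/7 + (1/7)*sqrt(65).
The radius of convergence is the smallest modulus among the singular points: -4/7 + (1/7)*sqrt(65).


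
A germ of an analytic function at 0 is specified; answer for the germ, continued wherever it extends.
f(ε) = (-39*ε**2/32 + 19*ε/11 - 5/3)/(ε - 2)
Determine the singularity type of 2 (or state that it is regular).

The denominator factor ε - 2 vanishes at 2 and appears to the power 1; the numerator there equals -815/264, nonzero, and no other factor vanishes.
Hence a pole whose order is the multiplicity, 1.

The point is a pole of order 1.


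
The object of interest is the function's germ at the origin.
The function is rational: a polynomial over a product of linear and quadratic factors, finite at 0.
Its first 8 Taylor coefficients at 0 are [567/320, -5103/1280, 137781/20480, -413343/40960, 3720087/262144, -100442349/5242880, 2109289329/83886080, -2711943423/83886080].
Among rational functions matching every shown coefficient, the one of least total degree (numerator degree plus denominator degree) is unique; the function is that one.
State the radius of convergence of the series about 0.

The radius of convergence is 8/9.

No rational of total degree below 2 reproduces all 8 coefficients; solving the [0/2] Pade equations on them gives f(η) = 7/(5*(η + 8/9)**2), whose expansion matches every shown term.
Denominator factor (η + 8/9)^2: pole of order 2 at -8/9, modulus 8/9.
The radius of convergence is the smallest modulus among the singular points: 8/9.


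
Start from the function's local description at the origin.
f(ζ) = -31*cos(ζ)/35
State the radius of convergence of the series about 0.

The radius of convergence is infinite.

The factor cos(ζ) is entire and contributes no finite singular point.
The polynomial part has no poles.
No finite singular points: the Taylor series at 0 converges everywhere.


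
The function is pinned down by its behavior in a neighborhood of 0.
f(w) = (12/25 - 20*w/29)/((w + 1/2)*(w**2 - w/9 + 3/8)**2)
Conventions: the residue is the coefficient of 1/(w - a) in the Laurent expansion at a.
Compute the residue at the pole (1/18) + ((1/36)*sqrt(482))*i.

The residue is (-1550016/1740725) - ((730533168/20220609745)*sqrt(482))*i.

The factor w**2 - w/9 + 3/8 splits as (w - a)(w - a') with a = (1/18) + ((1/36)*sqrt(482))*i, a' = (1/18) - ((1/36)*sqrt(482))*i. At the order-2 pole a set g(w) = (w - a)^2*f(w) = [(12/25 - 20*w/29)/(w + 1/2)] / (w - a')^2.
Order-2 pole: residue = g'(a); g'((1/18) + ((1/36)*sqrt(482))*i) = (-1550016/1740725) - ((730533168/20220609745)*sqrt(482))*i, so the residue is (-1550016/1740725) - ((730533168/20220609745)*sqrt(482))*i.


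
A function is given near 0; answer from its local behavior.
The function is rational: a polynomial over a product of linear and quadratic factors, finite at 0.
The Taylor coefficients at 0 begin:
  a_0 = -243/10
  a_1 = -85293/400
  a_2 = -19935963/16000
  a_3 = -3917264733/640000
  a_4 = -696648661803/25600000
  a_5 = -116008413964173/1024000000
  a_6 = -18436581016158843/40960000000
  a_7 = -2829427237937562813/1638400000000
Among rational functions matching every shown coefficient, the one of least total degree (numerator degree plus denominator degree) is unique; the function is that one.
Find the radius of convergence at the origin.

No rational of total degree below 5 reproduces all 8 coefficients; solving the [0/5] Pade equations on them gives f(ε) = 6/(5*(ε - 1/3)**3*(ε**2 + 3*ε/10 + 4/3)), whose expansion matches every shown term.
Denominator factor (ε**2 + 3*ε/10 + 4/3): discriminant -1573/300, complex-conjugate roots (-3/20) + ((11/60)*sqrt(39))*i and (-3/20) - ((11/60)*sqrt(39))*i; poles of order 1, moduli (2/3)*sqrt(3) and (2/3)*sqrt(3).
Denominator factor (ε - 1/3)^3: pole of order 3 at 1/3, modulus 1/3.
The radius of convergence is the smallest modulus among the singular points: 1/3.

The radius of convergence is 1/3.


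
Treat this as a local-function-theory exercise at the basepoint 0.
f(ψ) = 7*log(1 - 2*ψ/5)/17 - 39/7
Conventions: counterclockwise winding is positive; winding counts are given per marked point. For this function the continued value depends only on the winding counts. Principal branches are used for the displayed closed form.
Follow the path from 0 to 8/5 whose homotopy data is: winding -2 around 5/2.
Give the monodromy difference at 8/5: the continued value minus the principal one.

The rational part is single-valued and drops out of the difference; each branch term changes only by its own monodromy.
(7/17)*log(1 - ψ/(5/2)): each positive loop around 5/2 adds 2*pi*i to the log, so winding -2 contributes (7/17)*(-2)*2*pi*i = -(28/17)*pi*i.
Summing the contributions at ψ = 8/5 gives -(28/17)*pi*i.

Continued minus principal equals -(28/17)*pi*i.


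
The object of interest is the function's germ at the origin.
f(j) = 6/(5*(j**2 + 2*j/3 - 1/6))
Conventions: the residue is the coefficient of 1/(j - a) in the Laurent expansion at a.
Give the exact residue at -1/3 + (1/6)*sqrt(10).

The residue is (9/25)*sqrt(10).

The factor j**2 + 2*j/3 - 1/6 splits as (j - a)(j - a') with a = -1/3 + (1/6)*sqrt(10), a' = -1/3 - (1/6)*sqrt(10). At the order-1 pole a set g(j) = (j - a)*f(j) = [6/5] / (j - a').
Simple pole: residue = g(a) at a = -1/3 + (1/6)*sqrt(10), which is (9/25)*sqrt(10).


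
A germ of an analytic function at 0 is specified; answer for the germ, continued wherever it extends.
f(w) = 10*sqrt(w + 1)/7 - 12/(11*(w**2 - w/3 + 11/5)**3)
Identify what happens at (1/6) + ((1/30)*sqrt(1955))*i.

The point is a pole of order 3.

The denominator factor w**2 - w/3 + 11/5 vanishes at (1/6) + ((1/30)*sqrt(1955))*i and appears to the power 3; the numerator there equals -12/11, nonzero, and no other factor vanishes.
The branch terms are analytic at this point.
Hence a pole whose order is the multiplicity, 3.


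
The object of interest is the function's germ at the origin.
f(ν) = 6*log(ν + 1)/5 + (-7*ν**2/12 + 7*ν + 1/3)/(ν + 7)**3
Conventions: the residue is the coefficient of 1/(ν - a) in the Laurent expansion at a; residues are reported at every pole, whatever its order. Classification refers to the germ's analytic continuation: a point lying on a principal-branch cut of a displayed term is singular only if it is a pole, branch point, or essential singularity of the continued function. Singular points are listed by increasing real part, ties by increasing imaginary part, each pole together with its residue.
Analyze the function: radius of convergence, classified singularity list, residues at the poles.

Radius of convergence at 0: 1.
At -7: a pole of order 3; residue -7/12.
At -1: a logarithmic branch point.

Denominator factor (ν + 7)^3: pole of order 3 at -7, modulus 7.
Branch term (6/5)*log(1 - ν/(-1)): its argument vanishes at ν = -1, a logarithmic branch point, modulus 1.
The radius of convergence is the smallest modulus among the singular points: 1.
The branch term is analytic at -7 and contributes nothing to the residue; only the rational part matters.
At the order-3 pole -7 set g(ν) = (ν - (-7))^3*(rational part) = -7*ν**2/12 + 7*ν + 1/3.
Order-3 pole: residue = g''(a)/2; g''(-7) = -7/6, so the residue is -7/12.
List the singular points by increasing real part (a conjugate pair: the negative imaginary part first).


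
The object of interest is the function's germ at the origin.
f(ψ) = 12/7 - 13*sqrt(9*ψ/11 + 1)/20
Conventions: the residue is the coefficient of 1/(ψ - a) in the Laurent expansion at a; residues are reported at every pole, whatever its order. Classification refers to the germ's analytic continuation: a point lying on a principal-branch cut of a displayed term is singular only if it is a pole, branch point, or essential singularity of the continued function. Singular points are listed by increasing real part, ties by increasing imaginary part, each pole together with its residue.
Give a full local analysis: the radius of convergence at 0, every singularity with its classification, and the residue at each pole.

Branch term (-13/20)*sqrt(1 - ψ/(-11/9)): its argument vanishes at ψ = -11/9, a square-root branch point, modulus 11/9.
The radius of convergence is the smallest modulus among the singular points: 11/9.

Radius of convergence at 0: 11/9.
At -11/9: an algebraic (square-root) branch point.


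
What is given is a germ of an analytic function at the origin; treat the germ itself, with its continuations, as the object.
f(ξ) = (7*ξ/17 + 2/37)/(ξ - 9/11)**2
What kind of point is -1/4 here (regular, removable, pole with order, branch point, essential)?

Denominator factors: ξ - 9/11 = -47/44 at ξ = -1/4 — none vanishes.
So the germ continues analytically to -1/4.

The point is a regular point.


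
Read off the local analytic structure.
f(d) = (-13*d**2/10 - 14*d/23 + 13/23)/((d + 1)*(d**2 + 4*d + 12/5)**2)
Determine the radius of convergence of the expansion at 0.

Denominator factor (d**2 + 4*d + 12/5)^2: discriminant 32/5, real irrational roots -2 + (2/5)*sqrt(10) and -2 - (2/5)*sqrt(10); poles of order 2, moduli 2 - (2/5)*sqrt(10) and 2 + (2/5)*sqrt(10).
Denominator factor (d + 1): pole of order 1 at -1, modulus 1.
The radius of convergence is the smallest modulus among the singular points: 2 - (2/5)*sqrt(10).

The radius of convergence is 2 - (2/5)*sqrt(10).


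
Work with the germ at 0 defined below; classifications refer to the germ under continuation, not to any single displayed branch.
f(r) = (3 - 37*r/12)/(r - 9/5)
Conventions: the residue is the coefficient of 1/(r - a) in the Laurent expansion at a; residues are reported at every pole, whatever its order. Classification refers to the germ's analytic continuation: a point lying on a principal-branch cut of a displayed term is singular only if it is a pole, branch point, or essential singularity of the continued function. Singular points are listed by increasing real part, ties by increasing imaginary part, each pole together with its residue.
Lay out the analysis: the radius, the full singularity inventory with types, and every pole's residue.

Denominator factor (r - 9/5): pole of order 1 at 9/5, modulus 9/5.
The radius of convergence is the smallest modulus among the singular points: 9/5.
At the order-1 pole 9/5 set g(r) = (r - (9/5))*f(r) = 3 - 37*r/12.
Simple pole: residue = g(a) at a = 9/5, which is -51/20.

Radius of convergence at 0: 9/5.
At 9/5: a pole of order 1; residue -51/20.


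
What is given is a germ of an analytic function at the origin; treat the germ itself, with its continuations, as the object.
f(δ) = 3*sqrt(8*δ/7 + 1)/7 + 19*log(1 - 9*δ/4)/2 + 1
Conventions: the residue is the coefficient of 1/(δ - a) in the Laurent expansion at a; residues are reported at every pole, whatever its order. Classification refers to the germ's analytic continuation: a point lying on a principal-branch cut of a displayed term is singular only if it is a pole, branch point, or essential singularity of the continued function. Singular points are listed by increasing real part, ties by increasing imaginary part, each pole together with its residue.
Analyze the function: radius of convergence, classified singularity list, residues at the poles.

Branch term (3/7)*sqrt(1 - δ/(-7/8)): its argument vanishes at δ = -7/8, a square-root branch point, modulus 7/8.
Branch term (19/2)*log(1 - δ/(4/9)): its argument vanishes at δ = 4/9, a logarithmic branch point, modulus 4/9.
The radius of convergence is the smallest modulus among the singular points: 4/9.
List the singular points by increasing real part (a conjugate pair: the negative imaginary part first).

Radius of convergence at 0: 4/9.
At -7/8: an algebraic (square-root) branch point.
At 4/9: a logarithmic branch point.


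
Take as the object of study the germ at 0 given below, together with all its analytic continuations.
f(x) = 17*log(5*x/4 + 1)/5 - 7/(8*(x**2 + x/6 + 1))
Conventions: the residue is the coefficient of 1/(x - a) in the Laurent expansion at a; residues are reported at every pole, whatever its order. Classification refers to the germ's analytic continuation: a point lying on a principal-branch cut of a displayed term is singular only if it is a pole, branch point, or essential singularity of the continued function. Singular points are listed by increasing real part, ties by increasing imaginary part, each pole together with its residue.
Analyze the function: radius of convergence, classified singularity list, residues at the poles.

Denominator factor (x**2 + x/6 + 1): discriminant -143/36, complex-conjugate roots (-1/12) + ((1/12)*sqrt(143))*i and (-1/12) - ((1/12)*sqrt(143))*i; poles of order 1, moduli 1 and 1.
Branch term (17/5)*log(1 - x/(-4/5)): its argument vanishes at x = -4/5, a logarithmic branch point, modulus 4/5.
The radius of convergence is the smallest modulus among the singular points: 4/5.
The branch term is analytic at (-1/12) - ((1/12)*sqrt(143))*i and contributes nothing to the residue; only the rational part matters.
The factor x**2 + x/6 + 1 splits as (x - a)(x - a') with a = (-1/12) - ((1/12)*sqrt(143))*i, a' = (-1/12) + ((1/12)*sqrt(143))*i. At the order-1 pole a set g(x) = (x - a)*(rational part) = [-7/8] / (x - a').
Simple pole: residue = g(a) at a = (-1/12) - ((1/12)*sqrt(143))*i, which is -((21/572)*sqrt(143))*i.
The branch term is analytic at (-1/12) + ((1/12)*sqrt(143))*i and contributes nothing to the residue; only the rational part matters.
The factor x**2 + x/6 + 1 splits as (x - a)(x - a') with a = (-1/12) + ((1/12)*sqrt(143))*i, a' = (-1/12) - ((1/12)*sqrt(143))*i. At the order-1 pole a set g(x) = (x - a)*(rational part) = [-7/8] / (x - a').
Simple pole: residue = g(a) at a = (-1/12) + ((1/12)*sqrt(143))*i, which is ((21/572)*sqrt(143))*i.
List the singular points by increasing real part (a conjugate pair: the negative imaginary part first).

Radius of convergence at 0: 4/5.
At -4/5: a logarithmic branch point.
At (-1/12) - ((1/12)*sqrt(143))*i: a pole of order 1; residue -((21/572)*sqrt(143))*i.
At (-1/12) + ((1/12)*sqrt(143))*i: a pole of order 1; residue ((21/572)*sqrt(143))*i.


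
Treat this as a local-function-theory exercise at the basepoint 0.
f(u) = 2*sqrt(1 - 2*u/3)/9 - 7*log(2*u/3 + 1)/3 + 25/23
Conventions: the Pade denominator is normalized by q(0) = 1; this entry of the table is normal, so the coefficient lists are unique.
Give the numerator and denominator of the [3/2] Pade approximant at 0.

The Pade approximant has numerator coefficients [271/207, 593656/595125, -7884943/4284900, -85892/232875]; denominator coefficients [1, 17308/8625, 73039/103500].

Taylor coefficients needed (expand at 0): a_0 = 271/207, a_1 = -44/27, a_2 = 41/81, a_3 = -19/81, a_4 = 331/2916, a_5 = -2723/43740.
Write the denominator as Q(u) = 1 + q1*u + q2*u^2. Requiring Q*f - P = O(u^6) with deg P <= 3 kills the coefficients of u^4..u^5 in Q*f:
  u^4: a_4 + q1*a_3 + q2*a_2 = 0, i.e. 331/2916 + (-19/81)*q1 + (41/81)*q2 = 0.
  u^5: a_5 + q1*a_4 + q2*a_3 = 0, i.e. -2723/43740 + (331/2916)*q1 + (-19/81)*q2 = 0.
Solving this linear system: q1 = 17308/8625, q2 = 73039/103500.
The numerator is Q*f truncated at degree 3: P0 = a_0 = 271/207; P1 = a_1 + q1*a_0 = 593656/595125; P2 = a_2 + q1*a_1 + q2*a_0 = -7884943/4284900; P3 = a_3 + q1*a_2 + q2*a_1 = -85892/232875.
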